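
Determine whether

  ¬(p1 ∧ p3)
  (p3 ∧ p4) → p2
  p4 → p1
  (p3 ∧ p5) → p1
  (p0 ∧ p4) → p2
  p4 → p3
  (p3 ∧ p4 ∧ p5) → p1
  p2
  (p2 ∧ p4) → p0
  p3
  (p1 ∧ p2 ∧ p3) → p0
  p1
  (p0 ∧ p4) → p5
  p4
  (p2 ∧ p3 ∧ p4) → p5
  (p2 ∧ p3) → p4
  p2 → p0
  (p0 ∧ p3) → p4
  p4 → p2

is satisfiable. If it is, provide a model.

Unsatisfiable — no assignment works.

Case p1 = True:
  (p2) forces p2 = True.
  (p3) forces p3 = True.
  Clause (¬p1 ∨ ¬p3) is falsified — contradiction.
Case p1 = False:
  Clause (p1) is falsified — contradiction.
Both cases fail, so the formula is unsatisfiable.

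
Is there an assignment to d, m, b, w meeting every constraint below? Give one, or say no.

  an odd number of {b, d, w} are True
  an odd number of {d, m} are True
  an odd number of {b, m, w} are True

Adding constraints 1, 2, 3 mod 2: every variable appears an even number of times on the left, so the left side is 0.
But the right sides sum to 1 (mod 2). 0 ≠ 1 — the system is inconsistent.

Unsatisfiable — no assignment works.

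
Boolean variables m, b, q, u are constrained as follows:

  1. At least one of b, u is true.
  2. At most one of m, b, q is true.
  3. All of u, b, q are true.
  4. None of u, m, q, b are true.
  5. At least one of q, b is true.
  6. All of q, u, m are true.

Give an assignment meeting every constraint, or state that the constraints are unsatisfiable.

Case m = True:
  Constraint (4) is violated (m=T) — contradiction.
Case m = False:
  Constraint (6) is violated (m=F) — contradiction.
Both cases fail — unsatisfiable.

No satisfying assignment exists.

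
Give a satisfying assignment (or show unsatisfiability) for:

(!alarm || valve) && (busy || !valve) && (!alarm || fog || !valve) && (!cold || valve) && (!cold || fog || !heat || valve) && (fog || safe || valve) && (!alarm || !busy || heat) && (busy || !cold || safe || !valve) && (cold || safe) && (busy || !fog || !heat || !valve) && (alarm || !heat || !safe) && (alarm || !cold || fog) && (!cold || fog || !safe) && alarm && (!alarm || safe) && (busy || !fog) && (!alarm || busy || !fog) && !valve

Case valve = True:
  Clause (!valve) is falsified — contradiction.
Case valve = False:
  (!alarm || valve) forces alarm = False.
  Clause (alarm) is falsified — contradiction.
Both cases fail, so the formula is unsatisfiable.

No satisfying assignment exists.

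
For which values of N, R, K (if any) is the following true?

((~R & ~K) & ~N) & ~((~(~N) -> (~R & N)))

Case N = True: the conjunct ~N is False.
Case N = False: the conjunct ~((~(~N) -> (~R & N))) becomes ~((False -> False)) = False.
Both cases fail — unsatisfiable.

No satisfying assignment exists.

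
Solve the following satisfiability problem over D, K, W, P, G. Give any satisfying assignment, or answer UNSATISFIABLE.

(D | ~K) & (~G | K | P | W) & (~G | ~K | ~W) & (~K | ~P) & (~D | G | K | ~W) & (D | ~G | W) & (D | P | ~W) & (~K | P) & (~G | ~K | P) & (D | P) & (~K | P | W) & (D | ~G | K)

D = True, K = False, W = False, P = True, G = False

Set D = True.
Try K = True:
  (~K | ~P) forces P = False.
  clause (~K | P) is falsified — backtrack.
So K = False.
Set W = False.
Set P = True.
Set G = False.
All clauses satisfied.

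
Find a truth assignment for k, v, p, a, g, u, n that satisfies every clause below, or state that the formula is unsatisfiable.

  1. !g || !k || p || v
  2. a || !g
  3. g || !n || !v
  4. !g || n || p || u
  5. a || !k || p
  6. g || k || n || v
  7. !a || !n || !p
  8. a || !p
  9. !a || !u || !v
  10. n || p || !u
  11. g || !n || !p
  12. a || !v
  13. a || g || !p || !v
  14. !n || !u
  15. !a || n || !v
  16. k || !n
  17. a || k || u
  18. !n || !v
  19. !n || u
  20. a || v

k = True, v = False, p = True, a = True, g = True, u = False, n = False

Set k = True.
Set v = False.
  then (a || v) forces a = True.
Set p = True.
  then (!a || !n || !p) forces n = False.
Set g = True.
Set u = False.
All clauses satisfied.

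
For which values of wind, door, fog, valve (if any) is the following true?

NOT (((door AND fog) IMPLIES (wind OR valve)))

wind = False; door = True; fog = True; valve = False

  NOT (((door AND fog) IMPLIES (wind OR valve))) = True
    (door AND fog) IMPLIES (wind OR valve) = False
      door AND fog = True
      wind OR valve = False
The formula evaluates to True.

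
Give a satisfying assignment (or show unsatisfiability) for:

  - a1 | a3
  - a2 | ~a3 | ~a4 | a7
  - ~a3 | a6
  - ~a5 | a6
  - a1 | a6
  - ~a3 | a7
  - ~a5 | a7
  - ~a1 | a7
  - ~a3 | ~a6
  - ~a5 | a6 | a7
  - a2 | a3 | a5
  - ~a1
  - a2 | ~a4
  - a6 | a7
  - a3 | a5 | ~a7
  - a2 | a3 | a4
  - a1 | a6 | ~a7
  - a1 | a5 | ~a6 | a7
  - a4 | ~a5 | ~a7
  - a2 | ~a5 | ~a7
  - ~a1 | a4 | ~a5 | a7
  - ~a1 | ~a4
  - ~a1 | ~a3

Unsatisfiable

Case a1 = True:
  Clause (~a1) is falsified — contradiction.
Case a1 = False:
  (a1 | a3) forces a3 = True.
  (~a3 | a6) forces a6 = True.
  Clause (~a3 | ~a6) is falsified — contradiction.
Both cases fail, so the formula is unsatisfiable.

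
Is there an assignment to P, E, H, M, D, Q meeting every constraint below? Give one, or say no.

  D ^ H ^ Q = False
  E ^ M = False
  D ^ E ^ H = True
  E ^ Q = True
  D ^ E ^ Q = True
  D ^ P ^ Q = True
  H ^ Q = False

P = False, E = False, H = True, M = False, D = False, Q = True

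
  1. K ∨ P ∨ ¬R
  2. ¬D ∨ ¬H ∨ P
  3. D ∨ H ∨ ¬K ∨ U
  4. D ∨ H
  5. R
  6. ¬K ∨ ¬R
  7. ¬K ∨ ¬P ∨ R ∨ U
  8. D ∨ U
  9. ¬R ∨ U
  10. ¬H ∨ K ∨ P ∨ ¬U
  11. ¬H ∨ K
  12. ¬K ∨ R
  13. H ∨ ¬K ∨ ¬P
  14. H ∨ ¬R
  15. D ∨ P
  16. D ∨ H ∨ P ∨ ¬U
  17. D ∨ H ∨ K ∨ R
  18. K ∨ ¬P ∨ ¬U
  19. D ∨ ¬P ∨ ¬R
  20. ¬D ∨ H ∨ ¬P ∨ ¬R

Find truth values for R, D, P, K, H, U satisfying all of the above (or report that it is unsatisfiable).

Case R = True:
  (¬K ∨ ¬R) forces K = False.
  (K ∨ P ∨ ¬R) forces P = True.
  (¬R ∨ U) forces U = True.
  Clause (K ∨ ¬P ∨ ¬U) is falsified — contradiction.
Case R = False:
  Clause (R) is falsified — contradiction.
Both cases fail, so the formula is unsatisfiable.

The formula is unsatisfiable.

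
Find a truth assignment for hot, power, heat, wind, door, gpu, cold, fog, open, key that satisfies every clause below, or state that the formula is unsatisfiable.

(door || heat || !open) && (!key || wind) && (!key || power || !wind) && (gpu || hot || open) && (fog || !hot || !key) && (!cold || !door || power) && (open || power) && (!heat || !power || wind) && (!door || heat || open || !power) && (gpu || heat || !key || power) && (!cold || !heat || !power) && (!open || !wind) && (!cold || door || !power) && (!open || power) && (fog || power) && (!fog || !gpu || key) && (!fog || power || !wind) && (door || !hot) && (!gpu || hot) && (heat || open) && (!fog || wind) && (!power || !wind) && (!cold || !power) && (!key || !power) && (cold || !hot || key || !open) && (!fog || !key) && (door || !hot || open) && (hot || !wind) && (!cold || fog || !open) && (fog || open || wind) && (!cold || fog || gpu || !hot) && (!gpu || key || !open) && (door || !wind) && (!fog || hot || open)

hot=F, power=T, heat=F, wind=F, door=T, gpu=F, cold=F, fog=F, open=T, key=F

Set hot = False.
  then (!gpu || hot) forces gpu = False.
  then (hot || !wind) forces wind = False.
  then (!key || wind) forces key = False.
  then (gpu || hot || open) forces open = True.
  then (!open || power) forces power = True.
  then (!fog || wind) forces fog = False.
  then (!cold || !power) forces cold = False.
  then (!heat || !power || wind) forces heat = False.
  then (door || heat || !open) forces door = True.
All clauses satisfied.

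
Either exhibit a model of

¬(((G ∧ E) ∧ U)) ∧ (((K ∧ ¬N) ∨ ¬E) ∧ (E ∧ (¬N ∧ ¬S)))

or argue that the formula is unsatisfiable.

K = True, N = False, E = True, G = False, U = True, S = False

  ¬(((G ∧ E) ∧ U)) = True
    (G ∧ E) ∧ U = False
      G ∧ E = False
  ((K ∧ ¬N) ∨ ¬E) ∧ (E ∧ (¬N ∧ ¬S)) = True
    (K ∧ ¬N) ∨ ¬E = True
      K ∧ ¬N = True
        ¬N = True
      ¬E = False
    E ∧ (¬N ∧ ¬S) = True
      ¬N ∧ ¬S = True
        ¬N = True
        ¬S = True
Both conjuncts True, so the formula holds.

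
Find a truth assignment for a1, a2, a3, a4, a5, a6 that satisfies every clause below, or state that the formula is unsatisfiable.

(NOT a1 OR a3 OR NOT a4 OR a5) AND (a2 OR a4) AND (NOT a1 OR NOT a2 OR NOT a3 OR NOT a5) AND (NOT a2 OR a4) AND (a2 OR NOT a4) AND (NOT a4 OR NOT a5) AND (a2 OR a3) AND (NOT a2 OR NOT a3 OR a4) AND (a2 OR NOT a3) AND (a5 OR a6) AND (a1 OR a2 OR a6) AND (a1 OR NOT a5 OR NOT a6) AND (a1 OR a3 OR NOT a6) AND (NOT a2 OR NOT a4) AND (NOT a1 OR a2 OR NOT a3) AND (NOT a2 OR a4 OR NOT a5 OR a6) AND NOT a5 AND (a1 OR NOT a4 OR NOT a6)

Case a2 = True:
  (NOT a2 OR a4) forces a4 = True.
  Clause (NOT a2 OR NOT a4) is falsified — contradiction.
Case a2 = False:
  (a2 OR a4) forces a4 = True.
  Clause (a2 OR NOT a4) is falsified — contradiction.
Both cases fail, so the formula is unsatisfiable.

The formula is unsatisfiable.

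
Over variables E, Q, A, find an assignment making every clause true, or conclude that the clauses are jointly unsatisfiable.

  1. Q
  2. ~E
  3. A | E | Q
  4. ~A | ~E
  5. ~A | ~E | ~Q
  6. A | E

Unit clause (Q) forces Q = True.
Unit clause (~E) forces E = False.
In (A | E) only A is left, so A = True.
Check each clause:
  (Q): Q holds.
  (~E): ~E holds.
  (A | E | Q): A holds.
  (~A | ~E): ~E holds.
  (~A | ~E | ~Q): ~E holds.
  (A | E): A holds.
All clauses satisfied.

E = False, Q = True, A = True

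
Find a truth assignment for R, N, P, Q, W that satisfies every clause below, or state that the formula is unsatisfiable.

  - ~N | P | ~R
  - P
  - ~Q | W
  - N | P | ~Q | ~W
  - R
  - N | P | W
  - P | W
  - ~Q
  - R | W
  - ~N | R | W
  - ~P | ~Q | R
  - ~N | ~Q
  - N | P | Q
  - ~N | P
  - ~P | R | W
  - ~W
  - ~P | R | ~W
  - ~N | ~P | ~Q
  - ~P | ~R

Case R = True:
  (P) forces P = True.
  Clause (~P | ~R) is falsified — contradiction.
Case R = False:
  Clause (R) is falsified — contradiction.
Both cases fail, so the formula is unsatisfiable.

No satisfying assignment exists.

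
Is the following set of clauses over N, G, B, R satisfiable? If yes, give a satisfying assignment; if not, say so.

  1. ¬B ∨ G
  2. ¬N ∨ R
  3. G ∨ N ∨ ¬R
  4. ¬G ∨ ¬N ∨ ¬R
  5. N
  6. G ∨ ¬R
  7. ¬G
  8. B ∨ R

Case N = True:
  (¬N ∨ R) forces R = True.
  (¬G ∨ ¬N ∨ ¬R) forces G = False.
  Clause (G ∨ ¬R) is falsified — contradiction.
Case N = False:
  Clause (N) is falsified — contradiction.
Both cases fail, so the formula is unsatisfiable.

UNSATISFIABLE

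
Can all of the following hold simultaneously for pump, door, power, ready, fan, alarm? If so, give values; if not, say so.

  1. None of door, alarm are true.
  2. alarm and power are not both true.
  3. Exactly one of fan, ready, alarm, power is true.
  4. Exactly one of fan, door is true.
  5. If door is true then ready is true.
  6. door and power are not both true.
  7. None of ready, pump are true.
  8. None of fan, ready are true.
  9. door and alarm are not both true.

Case fan = True:
  Constraint (8) is violated (fan=T) — contradiction.
Case fan = False:
  (1) forces door = False.
  Constraint (4) is violated (fan=F, door=F) — contradiction.
Both cases fail — unsatisfiable.

The formula is unsatisfiable.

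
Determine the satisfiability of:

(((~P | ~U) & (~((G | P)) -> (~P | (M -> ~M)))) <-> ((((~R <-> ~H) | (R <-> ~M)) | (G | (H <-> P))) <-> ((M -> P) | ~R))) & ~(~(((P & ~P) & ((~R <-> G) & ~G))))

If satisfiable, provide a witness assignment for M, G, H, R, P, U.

Unsatisfiable

The conjunct ~(~(((P & ~P) & ((~R <-> G) & ~G)))) is unsatisfiable on its own:
  G=F, R=F, P=F: evaluates to False.
  G=F, R=F, P=T: evaluates to False.
  G=F, R=T, P=F: evaluates to False.
  G=F, R=T, P=T: evaluates to False.
  G=T, R=F, P=F: evaluates to False.
  G=T, R=F, P=T: evaluates to False.
  G=T, R=T, P=F: evaluates to False.
  G=T, R=T, P=T: evaluates to False.
So the whole conjunction is unsatisfiable.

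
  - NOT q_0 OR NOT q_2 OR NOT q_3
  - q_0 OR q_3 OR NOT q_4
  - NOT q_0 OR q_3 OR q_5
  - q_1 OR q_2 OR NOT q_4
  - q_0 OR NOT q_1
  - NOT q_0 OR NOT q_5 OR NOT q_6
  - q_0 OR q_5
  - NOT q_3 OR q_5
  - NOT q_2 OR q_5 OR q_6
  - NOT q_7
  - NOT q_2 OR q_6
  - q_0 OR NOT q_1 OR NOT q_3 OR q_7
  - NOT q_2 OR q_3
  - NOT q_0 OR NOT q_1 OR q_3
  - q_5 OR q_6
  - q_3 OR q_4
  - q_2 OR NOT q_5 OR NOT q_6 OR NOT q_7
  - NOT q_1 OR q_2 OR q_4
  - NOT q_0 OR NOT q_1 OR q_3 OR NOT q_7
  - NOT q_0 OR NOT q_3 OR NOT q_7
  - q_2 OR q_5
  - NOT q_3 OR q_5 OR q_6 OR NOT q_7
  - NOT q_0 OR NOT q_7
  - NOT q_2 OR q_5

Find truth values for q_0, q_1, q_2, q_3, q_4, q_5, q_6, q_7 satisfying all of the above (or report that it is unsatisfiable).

q_0: False; q_1: False; q_2: True; q_3: True; q_4: True; q_5: True; q_6: True; q_7: False

Unit clause (NOT q_7) forces q_7 = False.
Set q_0 = False.
  then (q_0 OR NOT q_1) forces q_1 = False.
  then (q_0 OR q_5) forces q_5 = True.
Set q_2 = True.
  then (NOT q_2 OR q_6) forces q_6 = True.
  then (NOT q_2 OR q_3) forces q_3 = True.
Set q_4 = True.
All clauses satisfied.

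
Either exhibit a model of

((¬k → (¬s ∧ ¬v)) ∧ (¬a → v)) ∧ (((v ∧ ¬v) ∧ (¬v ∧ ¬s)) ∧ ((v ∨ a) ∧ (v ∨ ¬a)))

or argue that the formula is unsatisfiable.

Unsatisfiable — no assignment works.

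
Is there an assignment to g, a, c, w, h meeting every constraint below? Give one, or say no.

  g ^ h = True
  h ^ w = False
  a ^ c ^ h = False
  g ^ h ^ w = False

g: False; a: False; c: True; w: True; h: True

g ^ h = F ^ T = True ✓
h ^ w = T ^ T = False ✓
a ^ c ^ h = F ^ T ^ T = False ✓
g ^ h ^ w = F ^ T ^ T = False ✓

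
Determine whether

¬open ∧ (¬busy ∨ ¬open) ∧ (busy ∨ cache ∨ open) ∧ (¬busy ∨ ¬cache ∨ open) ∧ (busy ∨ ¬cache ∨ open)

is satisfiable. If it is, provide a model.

open: False, busy: True, cache: False

Unit clause (¬open) forces open = False.
Try busy = False:
  (busy ∨ cache ∨ open) forces cache = True.
  clause (busy ∨ ¬cache ∨ open) is falsified — backtrack.
So busy = True.
  then (¬busy ∨ ¬cache ∨ open) forces cache = False.
Check each clause:
  (¬open): ¬open holds.
  (¬busy ∨ ¬open): ¬open holds.
  (busy ∨ cache ∨ open): busy holds.
  (¬busy ∨ ¬cache ∨ open): ¬cache holds.
  (busy ∨ ¬cache ∨ open): busy holds.
All clauses satisfied.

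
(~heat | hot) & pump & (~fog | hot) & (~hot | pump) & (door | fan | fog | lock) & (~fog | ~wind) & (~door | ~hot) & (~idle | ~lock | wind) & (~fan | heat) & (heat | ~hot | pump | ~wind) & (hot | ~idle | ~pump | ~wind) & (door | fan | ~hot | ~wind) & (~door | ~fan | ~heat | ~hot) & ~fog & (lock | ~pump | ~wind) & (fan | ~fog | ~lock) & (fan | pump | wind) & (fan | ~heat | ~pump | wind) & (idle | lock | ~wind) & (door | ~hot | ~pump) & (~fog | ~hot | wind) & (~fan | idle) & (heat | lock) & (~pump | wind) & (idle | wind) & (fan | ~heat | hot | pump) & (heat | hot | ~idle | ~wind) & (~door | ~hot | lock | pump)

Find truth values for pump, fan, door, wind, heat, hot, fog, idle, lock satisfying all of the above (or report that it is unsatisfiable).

pump = True, fan = False, door = False, wind = True, heat = False, hot = False, fog = False, idle = False, lock = True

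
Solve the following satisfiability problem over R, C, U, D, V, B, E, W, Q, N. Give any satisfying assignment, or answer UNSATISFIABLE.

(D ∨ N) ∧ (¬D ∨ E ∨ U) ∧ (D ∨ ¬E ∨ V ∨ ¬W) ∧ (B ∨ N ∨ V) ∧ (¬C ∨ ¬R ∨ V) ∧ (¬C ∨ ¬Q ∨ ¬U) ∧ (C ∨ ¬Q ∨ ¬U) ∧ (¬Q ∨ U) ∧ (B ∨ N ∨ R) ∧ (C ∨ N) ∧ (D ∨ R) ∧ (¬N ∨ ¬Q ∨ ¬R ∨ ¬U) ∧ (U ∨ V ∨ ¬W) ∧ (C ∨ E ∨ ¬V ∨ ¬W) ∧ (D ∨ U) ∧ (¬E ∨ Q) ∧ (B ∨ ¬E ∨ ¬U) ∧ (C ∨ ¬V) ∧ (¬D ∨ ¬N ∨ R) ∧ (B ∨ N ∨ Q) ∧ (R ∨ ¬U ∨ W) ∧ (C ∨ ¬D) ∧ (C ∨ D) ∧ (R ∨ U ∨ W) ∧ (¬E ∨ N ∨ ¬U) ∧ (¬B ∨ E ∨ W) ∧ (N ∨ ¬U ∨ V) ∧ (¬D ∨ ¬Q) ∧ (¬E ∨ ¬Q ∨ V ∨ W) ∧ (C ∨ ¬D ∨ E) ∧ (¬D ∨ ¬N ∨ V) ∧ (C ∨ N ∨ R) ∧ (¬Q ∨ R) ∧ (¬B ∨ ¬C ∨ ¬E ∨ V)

R = True, C = True, U = True, D = True, V = True, B = True, E = False, W = True, Q = False, N = False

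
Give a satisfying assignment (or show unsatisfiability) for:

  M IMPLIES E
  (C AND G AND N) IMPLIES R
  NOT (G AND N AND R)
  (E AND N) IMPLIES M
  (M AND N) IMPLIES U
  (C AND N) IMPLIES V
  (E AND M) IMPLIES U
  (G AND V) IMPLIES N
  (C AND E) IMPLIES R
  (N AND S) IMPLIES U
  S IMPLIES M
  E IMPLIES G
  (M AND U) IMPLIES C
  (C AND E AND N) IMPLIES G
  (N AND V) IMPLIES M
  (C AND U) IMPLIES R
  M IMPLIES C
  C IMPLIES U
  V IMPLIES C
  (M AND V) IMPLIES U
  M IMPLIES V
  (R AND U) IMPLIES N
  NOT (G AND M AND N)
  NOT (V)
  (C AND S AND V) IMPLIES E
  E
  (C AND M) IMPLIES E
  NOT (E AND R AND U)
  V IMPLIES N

S: False; N: False; R: True; U: False; M: False; C: False; V: False; G: True; E: True

Unit clause (E) forces E = True.
Unit clause (NOT V) forces V = False.
In (NOT E OR G) only G is left, so G = True.
In (NOT M OR V) only NOT M is left, so M = False.
In (NOT E OR M OR NOT N) only NOT N is left, so N = False.
In (M OR NOT S) only NOT S is left, so S = False.
Set R = True.
  then (NOT E OR NOT R OR NOT U) forces U = False.
  then (NOT C OR U) forces C = False.
All clauses satisfied.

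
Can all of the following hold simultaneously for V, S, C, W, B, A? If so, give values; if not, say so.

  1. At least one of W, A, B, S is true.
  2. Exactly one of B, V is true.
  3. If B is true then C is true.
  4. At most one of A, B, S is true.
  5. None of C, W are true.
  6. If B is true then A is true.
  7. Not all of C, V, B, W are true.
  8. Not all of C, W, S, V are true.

V=T, S=F, C=F, W=F, B=F, A=T

  (1) {W, A, B, S}: 1 true — at least one ✓
  (2) {B, V}: 1 true — exactly one ✓
  (3) B=F ⇒ C: vacuous ✓
  (4) {A, B, S}: 1 true — at most one ✓
  (5) {C, W}: 0 true — none ✓
  (6) B=F ⇒ A: vacuous ✓
  (7) {C, V, B, W}: 1/4 true — not all ✓
  (8) {C, W, S, V}: 1/4 true — not all ✓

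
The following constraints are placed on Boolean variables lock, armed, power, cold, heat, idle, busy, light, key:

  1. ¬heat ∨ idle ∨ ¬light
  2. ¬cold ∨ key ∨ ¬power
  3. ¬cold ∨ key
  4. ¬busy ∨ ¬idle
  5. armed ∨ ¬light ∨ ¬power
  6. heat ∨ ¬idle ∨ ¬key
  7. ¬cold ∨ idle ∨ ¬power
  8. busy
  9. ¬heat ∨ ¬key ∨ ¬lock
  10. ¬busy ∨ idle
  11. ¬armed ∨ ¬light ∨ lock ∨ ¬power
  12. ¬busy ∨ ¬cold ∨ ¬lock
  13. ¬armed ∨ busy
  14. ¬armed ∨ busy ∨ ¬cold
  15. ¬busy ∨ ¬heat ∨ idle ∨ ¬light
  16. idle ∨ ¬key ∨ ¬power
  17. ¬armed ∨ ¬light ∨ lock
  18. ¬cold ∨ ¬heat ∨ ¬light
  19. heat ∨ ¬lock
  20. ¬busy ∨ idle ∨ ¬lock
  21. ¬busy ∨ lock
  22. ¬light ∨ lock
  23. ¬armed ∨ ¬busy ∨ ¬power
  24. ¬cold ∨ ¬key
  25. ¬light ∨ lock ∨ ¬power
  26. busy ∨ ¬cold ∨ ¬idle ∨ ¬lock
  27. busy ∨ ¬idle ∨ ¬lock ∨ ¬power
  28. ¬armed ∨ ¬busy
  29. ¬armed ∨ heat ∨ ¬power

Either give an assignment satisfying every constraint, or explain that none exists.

Case busy = True:
  (¬busy ∨ ¬idle) forces idle = False.
  Clause (¬busy ∨ idle) is falsified — contradiction.
Case busy = False:
  Clause (busy) is falsified — contradiction.
Both cases fail, so the formula is unsatisfiable.

No satisfying assignment exists.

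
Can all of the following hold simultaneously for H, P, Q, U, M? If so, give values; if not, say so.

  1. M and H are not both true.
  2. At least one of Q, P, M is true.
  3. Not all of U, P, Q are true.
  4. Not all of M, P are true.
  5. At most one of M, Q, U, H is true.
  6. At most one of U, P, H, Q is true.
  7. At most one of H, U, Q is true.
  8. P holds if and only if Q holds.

H = False; P = False; Q = False; U = False; M = True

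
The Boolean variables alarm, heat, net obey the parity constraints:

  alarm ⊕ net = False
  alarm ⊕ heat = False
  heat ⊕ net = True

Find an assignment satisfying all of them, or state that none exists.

The formula is unsatisfiable.

Adding constraints 1, 2, 3 mod 2: every variable appears an even number of times on the left, so the left side is 0.
But the right sides sum to 1 (mod 2). 0 ≠ 1 — the system is inconsistent.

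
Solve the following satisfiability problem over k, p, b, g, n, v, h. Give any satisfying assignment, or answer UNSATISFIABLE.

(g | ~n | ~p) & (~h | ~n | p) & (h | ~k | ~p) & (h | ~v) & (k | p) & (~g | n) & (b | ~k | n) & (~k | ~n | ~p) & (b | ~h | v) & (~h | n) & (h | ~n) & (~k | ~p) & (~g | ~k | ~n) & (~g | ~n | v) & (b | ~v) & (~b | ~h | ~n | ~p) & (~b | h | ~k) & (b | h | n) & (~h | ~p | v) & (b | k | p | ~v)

k = False, p = True, b = True, g = False, n = False, v = False, h = False

Set k = False.
  then (k | p) forces p = True.
Try b = False:
  (b | ~v) forces v = False.
  (b | ~h | v) forces h = False.
  (h | ~n) forces n = False.
  clause (b | h | n) is falsified — backtrack.
So b = True.
Set g = False.
  then (g | ~n | ~p) forces n = False.
  then (~h | n) forces h = False.
  then (h | ~v) forces v = False.
All clauses satisfied.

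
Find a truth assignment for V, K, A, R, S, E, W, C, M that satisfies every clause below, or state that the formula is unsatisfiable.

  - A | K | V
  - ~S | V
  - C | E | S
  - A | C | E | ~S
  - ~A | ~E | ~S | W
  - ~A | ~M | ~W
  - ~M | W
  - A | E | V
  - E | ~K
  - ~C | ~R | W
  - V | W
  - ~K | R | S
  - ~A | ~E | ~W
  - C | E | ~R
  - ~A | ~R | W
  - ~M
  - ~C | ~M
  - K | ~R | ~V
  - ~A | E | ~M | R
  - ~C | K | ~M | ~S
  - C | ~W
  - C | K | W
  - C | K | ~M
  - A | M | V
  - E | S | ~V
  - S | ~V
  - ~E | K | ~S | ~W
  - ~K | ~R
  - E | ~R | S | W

V: True, K: False, A: False, R: False, S: True, E: False, W: True, C: True, M: False

Unit clause (~M) forces M = False.
Set V = True.
  then (S | ~V) forces S = True.
Set K = False.
  then (K | ~R | ~V) forces R = False.
Set A = False.
Set E = False.
  then (A | C | E | ~S) forces C = True.
Set W = True.
All clauses satisfied.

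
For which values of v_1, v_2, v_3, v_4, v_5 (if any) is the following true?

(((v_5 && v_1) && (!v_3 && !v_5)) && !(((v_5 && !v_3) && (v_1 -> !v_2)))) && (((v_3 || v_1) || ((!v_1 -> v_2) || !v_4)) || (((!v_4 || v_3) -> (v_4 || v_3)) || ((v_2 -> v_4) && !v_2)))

Case v_5 = True: the conjunct !v_5 is False.
Case v_5 = False: the conjunct v_5 is False.
Both cases fail — unsatisfiable.

UNSATISFIABLE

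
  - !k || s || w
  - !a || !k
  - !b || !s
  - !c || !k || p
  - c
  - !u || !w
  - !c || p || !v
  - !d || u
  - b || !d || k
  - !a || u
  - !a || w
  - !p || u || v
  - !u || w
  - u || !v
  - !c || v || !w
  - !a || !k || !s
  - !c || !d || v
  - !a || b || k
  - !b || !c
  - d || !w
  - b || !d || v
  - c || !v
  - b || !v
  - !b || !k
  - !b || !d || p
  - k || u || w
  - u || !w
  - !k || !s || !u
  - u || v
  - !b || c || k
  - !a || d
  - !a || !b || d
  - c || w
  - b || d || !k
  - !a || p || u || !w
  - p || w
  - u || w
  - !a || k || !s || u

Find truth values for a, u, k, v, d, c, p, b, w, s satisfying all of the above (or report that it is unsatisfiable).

Case c = True:
  (!b || !c) forces b = False.
  (b || !v) forces v = False.
  (!c || v || !w) forces w = False.
  (!a || w) forces a = False.
  (!u || w) forces u = False.
  Clause (u || v) is falsified — contradiction.
Case c = False:
  Clause (c) is falsified — contradiction.
Both cases fail, so the formula is unsatisfiable.

UNSATISFIABLE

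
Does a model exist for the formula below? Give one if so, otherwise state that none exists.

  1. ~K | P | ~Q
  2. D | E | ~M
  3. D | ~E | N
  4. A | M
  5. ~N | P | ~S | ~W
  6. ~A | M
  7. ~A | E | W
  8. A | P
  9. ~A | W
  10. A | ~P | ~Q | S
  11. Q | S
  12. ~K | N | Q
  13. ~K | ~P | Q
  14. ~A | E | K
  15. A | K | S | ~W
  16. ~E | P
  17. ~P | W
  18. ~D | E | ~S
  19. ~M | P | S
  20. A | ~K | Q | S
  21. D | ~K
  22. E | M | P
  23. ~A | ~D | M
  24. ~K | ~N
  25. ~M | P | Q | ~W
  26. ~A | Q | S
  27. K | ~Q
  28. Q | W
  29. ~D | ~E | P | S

Set P = True.
  then (~P | W) forces W = True.
Set D = True.
Set Q = False.
  then (Q | S) forces S = True.
  then (~K | ~P | Q) forces K = False.
  then (~D | E | ~S) forces E = True.
Try M = False:
  (A | M) forces A = True.
  clause (~A | M) is falsified — backtrack.
So M = True.
Set A = False.
Set N = False.
All clauses satisfied.

P: True; D: True; Q: False; W: True; K: False; M: True; S: True; A: False; E: True; N: False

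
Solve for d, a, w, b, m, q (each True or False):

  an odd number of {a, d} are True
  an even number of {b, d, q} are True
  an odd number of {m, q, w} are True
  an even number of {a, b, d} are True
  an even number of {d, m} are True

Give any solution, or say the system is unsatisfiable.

d=T, a=F, w=F, b=T, m=T, q=F

{a, d}: 1 true → odd ✓
{b, d, q}: 2 true → even ✓
{m, q, w}: 1 true → odd ✓
{a, b, d}: 2 true → even ✓
{d, m}: 2 true → even ✓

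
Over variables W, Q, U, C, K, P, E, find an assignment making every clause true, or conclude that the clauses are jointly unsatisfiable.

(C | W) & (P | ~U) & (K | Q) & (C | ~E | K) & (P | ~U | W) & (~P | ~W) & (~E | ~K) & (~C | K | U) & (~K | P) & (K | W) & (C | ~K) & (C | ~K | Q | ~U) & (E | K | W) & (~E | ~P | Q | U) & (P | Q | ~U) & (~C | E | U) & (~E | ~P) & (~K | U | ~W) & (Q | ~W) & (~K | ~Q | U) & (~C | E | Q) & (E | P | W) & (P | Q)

Set W = True.
  then (~P | ~W) forces P = False.
  then (~K | P) forces K = False.
  then (Q | ~W) forces Q = True.
  then (P | ~U) forces U = False.
  then (~C | K | U) forces C = False.
  then (C | ~E | K) forces E = False.
All clauses satisfied.

W = True; Q = True; U = False; C = False; K = False; P = False; E = False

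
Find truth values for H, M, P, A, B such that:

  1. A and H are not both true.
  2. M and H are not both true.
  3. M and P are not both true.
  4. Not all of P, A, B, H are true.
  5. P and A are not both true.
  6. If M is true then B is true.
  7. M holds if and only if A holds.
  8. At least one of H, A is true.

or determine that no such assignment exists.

H = True; M = False; P = False; A = False; B = False

  (1) A=F, H=T — not both ✓
  (2) M=F, H=T — not both ✓
  (3) M=F, P=F — not both ✓
  (4) {P, A, B, H}: 1/4 true — not all ✓
  (5) P=F, A=F — not both ✓
  (6) M=F ⇒ B: vacuous ✓
  (7) M=F, A=F — same ✓
  (8) {H, A}: 1 true — at least one ✓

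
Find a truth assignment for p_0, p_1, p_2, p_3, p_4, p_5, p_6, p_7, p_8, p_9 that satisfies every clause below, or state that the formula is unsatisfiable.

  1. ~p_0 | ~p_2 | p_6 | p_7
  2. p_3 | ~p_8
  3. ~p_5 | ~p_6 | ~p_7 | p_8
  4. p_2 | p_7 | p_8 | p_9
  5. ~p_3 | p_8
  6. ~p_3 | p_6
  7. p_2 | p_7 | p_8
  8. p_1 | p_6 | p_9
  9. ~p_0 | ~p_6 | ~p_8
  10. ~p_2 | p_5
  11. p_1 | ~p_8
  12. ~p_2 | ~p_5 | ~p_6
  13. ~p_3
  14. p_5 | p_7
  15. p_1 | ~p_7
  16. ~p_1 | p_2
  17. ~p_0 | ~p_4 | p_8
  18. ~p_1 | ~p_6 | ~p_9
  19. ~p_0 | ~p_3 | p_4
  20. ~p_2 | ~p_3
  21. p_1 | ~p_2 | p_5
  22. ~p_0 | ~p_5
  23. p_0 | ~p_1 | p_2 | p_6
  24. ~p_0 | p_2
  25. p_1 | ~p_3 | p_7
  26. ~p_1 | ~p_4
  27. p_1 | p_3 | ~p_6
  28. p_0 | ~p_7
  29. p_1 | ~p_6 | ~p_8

Unit clause (~p_3) forces p_3 = False.
In (p_3 | ~p_8) only ~p_8 is left, so p_8 = False.
Try p_0 = True:
  (~p_0 | ~p_4 | p_8) forces p_4 = False.
  (~p_0 | ~p_5) forces p_5 = False.
  (~p_2 | p_5) forces p_2 = False.
  clause (~p_0 | p_2) is falsified — backtrack.
So p_0 = False.
  then (p_0 | ~p_7) forces p_7 = False.
  then (p_2 | p_7 | p_8) forces p_2 = True.
  then (~p_2 | p_5) forces p_5 = True.
  then (~p_2 | ~p_5 | ~p_6) forces p_6 = False.
Set p_1 = False.
  then (p_1 | p_6 | p_9) forces p_9 = True.
Set p_4 = True.
All clauses satisfied.

p_0: False; p_1: False; p_2: True; p_3: False; p_4: True; p_5: True; p_6: False; p_7: False; p_8: False; p_9: True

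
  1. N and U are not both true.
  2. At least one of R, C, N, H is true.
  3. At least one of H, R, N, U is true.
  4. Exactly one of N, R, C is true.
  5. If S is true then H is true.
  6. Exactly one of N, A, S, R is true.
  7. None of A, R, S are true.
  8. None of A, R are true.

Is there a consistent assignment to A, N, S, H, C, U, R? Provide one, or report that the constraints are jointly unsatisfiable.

A: False, N: True, S: False, H: True, C: False, U: False, R: False

  (1) N=T, U=F — not both ✓
  (2) {R, C, N, H}: 2 true — at least one ✓
  (3) {H, R, N, U}: 2 true — at least one ✓
  (4) {N, R, C}: 1 true — exactly one ✓
  (5) S=F ⇒ H: vacuous ✓
  (6) {N, A, S, R}: 1 true — exactly one ✓
  (7) {A, R, S}: 0 true — none ✓
  (8) {A, R}: 0 true — none ✓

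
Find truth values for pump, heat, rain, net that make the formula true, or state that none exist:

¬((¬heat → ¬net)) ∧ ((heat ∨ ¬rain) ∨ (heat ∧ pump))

pump = False; heat = False; rain = False; net = True

  ¬((¬heat → ¬net)) = True
    ¬heat → ¬net = False
      ¬heat = True
      ¬net = False
  (heat ∨ ¬rain) ∨ (heat ∧ pump) = True
    heat ∨ ¬rain = True
      ¬rain = True
    heat ∧ pump = False
Both conjuncts True, so the formula holds.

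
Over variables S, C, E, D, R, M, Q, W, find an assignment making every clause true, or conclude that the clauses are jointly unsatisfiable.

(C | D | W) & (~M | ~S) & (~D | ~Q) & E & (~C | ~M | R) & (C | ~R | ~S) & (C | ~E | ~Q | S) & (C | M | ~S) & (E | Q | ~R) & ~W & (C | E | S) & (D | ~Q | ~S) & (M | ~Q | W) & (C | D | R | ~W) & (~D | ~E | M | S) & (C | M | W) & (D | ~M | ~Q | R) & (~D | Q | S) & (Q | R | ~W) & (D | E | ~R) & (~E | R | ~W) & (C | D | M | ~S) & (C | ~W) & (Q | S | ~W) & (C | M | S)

Unit clause (E) forces E = True.
Unit clause (~W) forces W = False.
Set S = False.
Try C = False:
  (C | D | W) forces D = True.
  (~D | ~Q) forces Q = False.
  clause (~D | Q | S) is falsified — backtrack.
So C = True.
Set D = False.
Set R = True.
Set M = True.
Set Q = False.
All clauses satisfied.

S=F, C=T, E=T, D=F, R=T, M=T, Q=F, W=F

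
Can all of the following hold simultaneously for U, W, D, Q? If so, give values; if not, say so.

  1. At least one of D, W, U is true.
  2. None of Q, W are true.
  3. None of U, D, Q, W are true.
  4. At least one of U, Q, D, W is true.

Case U = True:
  Constraint (3) is violated (U=T) — contradiction.
Case U = False:
  (2) forces Q = False.
  (2) forces W = False.
  (1) with W=F, U=F forces D = True.
  Constraint (3) is violated (D=T) — contradiction.
Both cases fail — unsatisfiable.

No satisfying assignment exists.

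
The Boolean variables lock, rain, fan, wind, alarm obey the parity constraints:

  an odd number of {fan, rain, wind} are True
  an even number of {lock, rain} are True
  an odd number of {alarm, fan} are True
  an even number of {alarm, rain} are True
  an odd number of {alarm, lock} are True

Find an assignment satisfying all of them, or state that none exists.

Adding constraints 2, 4, 5 mod 2: every variable appears an even number of times on the left, so the left side is 0.
But the right sides sum to 1 (mod 2). 0 ≠ 1 — the system is inconsistent.

The formula is unsatisfiable.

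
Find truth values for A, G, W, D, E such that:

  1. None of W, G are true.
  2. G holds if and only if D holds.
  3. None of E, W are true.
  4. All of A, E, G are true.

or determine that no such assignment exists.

The formula is unsatisfiable.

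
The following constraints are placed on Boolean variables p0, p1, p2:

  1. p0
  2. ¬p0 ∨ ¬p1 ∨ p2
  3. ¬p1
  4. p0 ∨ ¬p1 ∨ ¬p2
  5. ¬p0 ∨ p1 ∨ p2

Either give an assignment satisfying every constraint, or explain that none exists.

p0: True; p1: False; p2: True

Unit clause (p0) forces p0 = True.
Unit clause (¬p1) forces p1 = False.
In (¬p0 ∨ p1 ∨ p2) only p2 is left, so p2 = True.
Check each clause:
  (p0): p0 holds.
  (¬p0 ∨ ¬p1 ∨ p2): ¬p1 holds.
  (¬p1): ¬p1 holds.
  (p0 ∨ ¬p1 ∨ ¬p2): p0 holds.
  (¬p0 ∨ p1 ∨ p2): p2 holds.
All clauses satisfied.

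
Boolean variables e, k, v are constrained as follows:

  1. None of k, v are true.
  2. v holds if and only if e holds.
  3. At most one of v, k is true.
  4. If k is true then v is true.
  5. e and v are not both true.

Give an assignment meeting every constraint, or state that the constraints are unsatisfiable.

e=F; k=F; v=F

  (1) {k, v}: 0 true — none ✓
  (2) v=F, e=F — same ✓
  (3) {v, k}: 0 true — at most one ✓
  (4) k=F ⇒ v: vacuous ✓
  (5) e=F, v=F — not both ✓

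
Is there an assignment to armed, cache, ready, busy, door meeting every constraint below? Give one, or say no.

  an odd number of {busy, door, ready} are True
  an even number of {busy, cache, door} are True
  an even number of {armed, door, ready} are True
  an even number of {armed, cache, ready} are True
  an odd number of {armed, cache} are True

armed: True, cache: False, ready: True, busy: False, door: False

{busy, door, ready}: 1 true → odd ✓
{busy, cache, door}: 0 true → even ✓
{armed, door, ready}: 2 true → even ✓
{armed, cache, ready}: 2 true → even ✓
{armed, cache}: 1 true → odd ✓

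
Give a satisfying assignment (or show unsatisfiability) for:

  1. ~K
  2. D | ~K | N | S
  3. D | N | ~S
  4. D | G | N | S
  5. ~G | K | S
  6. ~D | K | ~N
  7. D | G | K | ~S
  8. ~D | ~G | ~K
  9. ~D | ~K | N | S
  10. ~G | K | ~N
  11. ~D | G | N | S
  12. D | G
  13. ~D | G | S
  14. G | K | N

N = False; D = True; G = True; K = False; S = True

Unit clause (~K) forces K = False.
Try N = True:
  (~D | K | ~N) forces D = False.
  (~G | K | ~N) forces G = False.
  clause (D | G) is falsified — backtrack.
So N = False.
  then (G | K | N) forces G = True.
  then (~G | K | S) forces S = True.
  then (D | N | ~S) forces D = True.
All clauses satisfied.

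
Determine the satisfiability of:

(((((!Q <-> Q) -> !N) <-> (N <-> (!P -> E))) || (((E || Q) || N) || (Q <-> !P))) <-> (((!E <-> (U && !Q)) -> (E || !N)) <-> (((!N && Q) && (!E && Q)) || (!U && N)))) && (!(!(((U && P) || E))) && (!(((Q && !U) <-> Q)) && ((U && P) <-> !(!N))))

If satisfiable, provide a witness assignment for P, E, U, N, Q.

No satisfying assignment exists.

Case Q = True: the formula simplifies to ((E -> (E || !N)) <-> ((!N && !E) || (!U && N))) && (!(!(((U && P) || E))) && (!(!U) && ((U && P) <-> !(!N)))).
  U = True: simplifies to ((E -> (E || !N)) <-> (!N && !E)) && (!(!((P || E))) && (P <-> !(!N))).
    E = True: the conjunct (E -> (E || !N)) <-> (!N && !E) becomes (True -> True) <-> (!N && False) = False.
    E = False: simplifies to !N && (!(!P) && (P <-> !(!N))).
      P = True: simplifies to !N && !(!N).
        N = True: the conjunct !N is False.
        N = False: the conjunct !(!N) becomes !(!False) = False.
      P = False: the conjunct !(!P) becomes !(!False) = False.
  U = False: the conjunct !(!U) becomes !(!False) = False.
Case Q = False: the conjunct !(((Q && !U) <-> Q)) becomes !((False <-> False)) = False.
Both cases fail — unsatisfiable.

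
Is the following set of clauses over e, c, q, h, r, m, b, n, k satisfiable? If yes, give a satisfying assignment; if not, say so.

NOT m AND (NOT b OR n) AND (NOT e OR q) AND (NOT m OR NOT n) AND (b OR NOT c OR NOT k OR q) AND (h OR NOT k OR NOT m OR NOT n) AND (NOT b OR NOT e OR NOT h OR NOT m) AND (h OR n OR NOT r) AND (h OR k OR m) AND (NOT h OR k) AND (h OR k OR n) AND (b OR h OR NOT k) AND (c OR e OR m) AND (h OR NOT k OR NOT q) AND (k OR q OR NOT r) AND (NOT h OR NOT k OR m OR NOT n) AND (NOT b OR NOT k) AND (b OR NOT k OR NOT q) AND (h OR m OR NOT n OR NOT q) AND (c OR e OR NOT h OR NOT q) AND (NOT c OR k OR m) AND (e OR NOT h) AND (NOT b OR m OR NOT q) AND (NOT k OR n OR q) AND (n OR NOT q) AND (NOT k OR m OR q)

Case k = True:
  (NOT m) forces m = False.
  (NOT b OR NOT k) forces b = False.
  (b OR h OR NOT k) forces h = True.
  (NOT h OR NOT k OR m OR NOT n) forces n = False.
  (b OR NOT k OR NOT q) forces q = False.
  Clause (NOT k OR n OR q) is falsified — contradiction.
Case k = False:
  (NOT m) forces m = False.
  (h OR k OR m) forces h = True.
  Clause (NOT h OR k) is falsified — contradiction.
Both cases fail, so the formula is unsatisfiable.

Unsatisfiable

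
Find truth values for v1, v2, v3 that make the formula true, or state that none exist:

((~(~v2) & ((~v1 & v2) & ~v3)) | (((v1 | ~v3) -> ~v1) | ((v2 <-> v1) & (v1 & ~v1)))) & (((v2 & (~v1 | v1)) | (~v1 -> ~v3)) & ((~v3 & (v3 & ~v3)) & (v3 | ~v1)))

The formula is unsatisfiable.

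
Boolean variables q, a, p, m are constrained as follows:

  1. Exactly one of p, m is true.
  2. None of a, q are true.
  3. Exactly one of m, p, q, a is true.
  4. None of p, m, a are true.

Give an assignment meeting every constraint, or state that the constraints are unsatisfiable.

No satisfying assignment exists.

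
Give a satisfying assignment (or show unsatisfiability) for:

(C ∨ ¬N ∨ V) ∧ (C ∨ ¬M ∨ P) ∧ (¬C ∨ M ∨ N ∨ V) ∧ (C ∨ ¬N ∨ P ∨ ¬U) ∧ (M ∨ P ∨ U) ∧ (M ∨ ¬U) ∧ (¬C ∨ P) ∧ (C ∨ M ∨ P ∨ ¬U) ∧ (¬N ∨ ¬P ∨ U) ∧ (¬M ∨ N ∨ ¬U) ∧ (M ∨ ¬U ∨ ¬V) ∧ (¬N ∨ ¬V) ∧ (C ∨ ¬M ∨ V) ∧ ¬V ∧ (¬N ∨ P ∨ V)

U=F, M=T, V=F, P=T, C=T, N=F

Unit clause (¬V) forces V = False.
Set U = False.
Set M = True.
  then (C ∨ ¬M ∨ V) forces C = True.
  then (¬C ∨ P) forces P = True.
  then (¬N ∨ ¬P ∨ U) forces N = False.
All clauses satisfied.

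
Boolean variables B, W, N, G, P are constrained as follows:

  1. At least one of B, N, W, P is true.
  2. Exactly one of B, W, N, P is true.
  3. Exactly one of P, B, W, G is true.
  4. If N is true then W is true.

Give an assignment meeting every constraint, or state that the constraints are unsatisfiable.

B = False; W = True; N = False; G = False; P = False

  (1) {B, N, W, P}: 1 true — at least one ✓
  (2) {B, W, N, P}: 1 true — exactly one ✓
  (3) {P, B, W, G}: 1 true — exactly one ✓
  (4) N=F ⇒ W: vacuous ✓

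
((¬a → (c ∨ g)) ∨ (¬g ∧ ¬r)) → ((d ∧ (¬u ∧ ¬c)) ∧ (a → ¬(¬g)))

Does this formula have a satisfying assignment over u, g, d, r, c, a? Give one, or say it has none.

u=F, g=F, d=T, r=T, c=F, a=F

  ((¬a → (c ∨ g)) ∨ (¬g ∧ ¬r)) → ((d ∧ (¬u ∧ ¬c)) ∧ (a → ¬(¬g))) = True
    (¬a → (c ∨ g)) ∨ (¬g ∧ ¬r) = False
      ¬a → (c ∨ g) = False
        ¬a = True
        c ∨ g = False
      ¬g ∧ ¬r = False
        ¬g = True
        ¬r = False
    (d ∧ (¬u ∧ ¬c)) ∧ (a → ¬(¬g)) = True
      d ∧ (¬u ∧ ¬c) = True
        ¬u ∧ ¬c = True
          ¬u = True
          ¬c = True
      a → ¬(¬g) = True
        ¬(¬g) = False
          ¬g = True
The formula evaluates to True.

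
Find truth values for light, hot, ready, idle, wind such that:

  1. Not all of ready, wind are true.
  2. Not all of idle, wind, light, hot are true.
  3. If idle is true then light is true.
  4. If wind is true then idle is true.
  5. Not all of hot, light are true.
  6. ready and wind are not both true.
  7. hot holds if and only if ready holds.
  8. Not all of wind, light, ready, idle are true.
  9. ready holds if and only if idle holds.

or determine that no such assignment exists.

light: False, hot: False, ready: False, idle: False, wind: False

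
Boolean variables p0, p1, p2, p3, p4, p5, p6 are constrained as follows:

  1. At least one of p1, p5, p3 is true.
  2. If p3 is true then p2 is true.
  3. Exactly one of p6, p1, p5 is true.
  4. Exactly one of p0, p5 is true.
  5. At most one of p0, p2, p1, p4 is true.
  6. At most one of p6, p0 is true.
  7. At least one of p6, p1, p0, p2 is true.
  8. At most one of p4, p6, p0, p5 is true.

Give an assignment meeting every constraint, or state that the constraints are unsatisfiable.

p0 = False, p1 = False, p2 = True, p3 = False, p4 = False, p5 = True, p6 = False

  (1) {p1, p5, p3}: 1 true — at least one ✓
  (2) p3=F ⇒ p2: vacuous ✓
  (3) {p6, p1, p5}: 1 true — exactly one ✓
  (4) {p0, p5}: 1 true — exactly one ✓
  (5) {p0, p2, p1, p4}: 1 true — at most one ✓
  (6) {p6, p0}: 0 true — at most one ✓
  (7) {p6, p1, p0, p2}: 1 true — at least one ✓
  (8) {p4, p6, p0, p5}: 1 true — at most one ✓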